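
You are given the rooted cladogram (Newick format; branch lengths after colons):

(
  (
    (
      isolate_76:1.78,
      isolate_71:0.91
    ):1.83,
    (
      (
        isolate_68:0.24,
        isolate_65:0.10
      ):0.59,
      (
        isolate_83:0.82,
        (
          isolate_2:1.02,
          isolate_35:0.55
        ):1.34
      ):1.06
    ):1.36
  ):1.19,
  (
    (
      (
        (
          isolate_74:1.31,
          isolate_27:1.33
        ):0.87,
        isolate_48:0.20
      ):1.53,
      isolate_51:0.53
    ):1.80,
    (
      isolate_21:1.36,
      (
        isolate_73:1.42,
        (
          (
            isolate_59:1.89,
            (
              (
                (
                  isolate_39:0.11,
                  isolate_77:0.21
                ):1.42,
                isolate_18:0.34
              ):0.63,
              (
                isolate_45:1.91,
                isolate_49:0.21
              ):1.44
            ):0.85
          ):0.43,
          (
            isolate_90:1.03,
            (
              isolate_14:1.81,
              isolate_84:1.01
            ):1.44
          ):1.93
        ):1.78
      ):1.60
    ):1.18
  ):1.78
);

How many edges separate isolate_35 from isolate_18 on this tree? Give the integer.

The MRCA of isolate_35 and isolate_18 is the root of the tree.
From isolate_35 up to that node: 5 branches. From isolate_18 up to the same node: 8 branches. Total: 5 + 8 = 13.

13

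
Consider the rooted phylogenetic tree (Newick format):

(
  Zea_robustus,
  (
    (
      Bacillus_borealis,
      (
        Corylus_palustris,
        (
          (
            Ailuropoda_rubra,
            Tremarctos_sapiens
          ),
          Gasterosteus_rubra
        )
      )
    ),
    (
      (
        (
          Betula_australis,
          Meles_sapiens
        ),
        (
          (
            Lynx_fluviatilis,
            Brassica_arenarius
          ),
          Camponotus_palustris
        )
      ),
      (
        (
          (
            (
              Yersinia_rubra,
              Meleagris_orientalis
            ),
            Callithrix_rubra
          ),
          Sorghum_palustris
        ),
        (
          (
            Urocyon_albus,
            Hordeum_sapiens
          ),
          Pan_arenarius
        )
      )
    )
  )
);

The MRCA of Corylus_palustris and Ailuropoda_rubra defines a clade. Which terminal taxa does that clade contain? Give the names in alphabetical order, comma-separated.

Ailuropoda_rubra, Corylus_palustris, Gasterosteus_rubra, Tremarctos_sapiens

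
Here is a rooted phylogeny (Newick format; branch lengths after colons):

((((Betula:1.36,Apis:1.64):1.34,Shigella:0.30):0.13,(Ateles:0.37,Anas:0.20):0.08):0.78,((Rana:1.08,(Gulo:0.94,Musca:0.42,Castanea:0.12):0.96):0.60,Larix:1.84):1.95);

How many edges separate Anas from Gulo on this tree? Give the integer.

The MRCA of Anas and Gulo is the root of the tree.
From Anas up to that node: 3 branches. From Gulo up to the same node: 4 branches. Total: 3 + 4 = 7.

7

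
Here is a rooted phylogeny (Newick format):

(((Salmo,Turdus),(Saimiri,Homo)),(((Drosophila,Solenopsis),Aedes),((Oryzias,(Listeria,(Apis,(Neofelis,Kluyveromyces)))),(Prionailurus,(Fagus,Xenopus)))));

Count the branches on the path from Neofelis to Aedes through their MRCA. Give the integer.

The MRCA of Neofelis and Aedes is the node subtending (((Drosophila,Solenopsis),Aedes),((Oryzias,(Listeria,(Apis,(Neofelis,Kluyveromyces)))),(Prionailurus,(Fagus,Xenopus)))).
From Neofelis up to that node: 6 branches. From Aedes up to the same node: 2 branches. Total: 6 + 2 = 8.

8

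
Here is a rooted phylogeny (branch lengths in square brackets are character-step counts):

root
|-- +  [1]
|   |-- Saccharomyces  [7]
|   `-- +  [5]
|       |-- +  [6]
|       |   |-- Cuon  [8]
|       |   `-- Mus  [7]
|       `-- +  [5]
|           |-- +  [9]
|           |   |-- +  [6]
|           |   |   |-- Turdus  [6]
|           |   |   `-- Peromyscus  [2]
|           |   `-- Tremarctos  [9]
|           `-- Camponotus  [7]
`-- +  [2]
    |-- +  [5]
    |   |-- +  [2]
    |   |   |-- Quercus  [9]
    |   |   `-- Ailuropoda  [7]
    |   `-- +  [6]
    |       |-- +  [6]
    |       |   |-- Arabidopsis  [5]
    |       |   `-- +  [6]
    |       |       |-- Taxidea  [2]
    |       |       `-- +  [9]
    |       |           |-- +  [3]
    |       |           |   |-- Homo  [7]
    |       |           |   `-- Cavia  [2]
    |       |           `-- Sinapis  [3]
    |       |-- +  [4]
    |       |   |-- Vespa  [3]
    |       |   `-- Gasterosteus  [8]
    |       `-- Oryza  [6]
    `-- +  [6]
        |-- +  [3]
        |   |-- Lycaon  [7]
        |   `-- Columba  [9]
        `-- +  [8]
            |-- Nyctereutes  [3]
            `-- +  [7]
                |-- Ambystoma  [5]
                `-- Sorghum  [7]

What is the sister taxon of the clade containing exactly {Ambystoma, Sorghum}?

Nyctereutes

The clade containing exactly {Ambystoma, Sorghum} attaches to the tree at the node subtending (Nyctereutes,(Ambystoma,Sorghum)).
The other lineage descending from that same node — the sister group — is the single tip Nyctereutes.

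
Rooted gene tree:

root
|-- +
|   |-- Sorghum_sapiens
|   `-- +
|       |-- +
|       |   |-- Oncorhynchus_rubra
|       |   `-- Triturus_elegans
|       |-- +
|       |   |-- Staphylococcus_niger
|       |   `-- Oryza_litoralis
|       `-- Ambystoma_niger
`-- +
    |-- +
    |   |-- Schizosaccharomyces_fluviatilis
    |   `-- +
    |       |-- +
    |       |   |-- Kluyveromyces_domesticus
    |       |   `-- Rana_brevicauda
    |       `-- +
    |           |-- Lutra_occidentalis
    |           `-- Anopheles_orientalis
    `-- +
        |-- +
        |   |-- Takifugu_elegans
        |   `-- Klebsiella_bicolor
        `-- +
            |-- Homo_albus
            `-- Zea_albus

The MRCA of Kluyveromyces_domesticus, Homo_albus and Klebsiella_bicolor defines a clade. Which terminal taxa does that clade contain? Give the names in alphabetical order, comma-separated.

Tracing Kluyveromyces_domesticus: it sits inside (Kluyveromyces_domesticus,Rana_brevicauda).
Tracing Homo_albus: it sits inside (Homo_albus,Zea_albus).
Tracing Klebsiella_bicolor: it sits inside (Takifugu_elegans,Klebsiella_bicolor).
The smallest clade enclosing all 3 is ((Schizosaccharomyces_fluviatilis,((Kluyveromyces_domesticus,Rana_brevicauda),(Lutra_occidentalis,Anopheles_orientalis))),((Takifugu_elegans,Klebsiella_bicolor),(Homo_albus,Zea_albus))); the answer is its 9 terminal taxa in alphabetical order.

Anopheles_orientalis, Homo_albus, Klebsiella_bicolor, Kluyveromyces_domesticus, Lutra_occidentalis, Rana_brevicauda, Schizosaccharomyces_fluviatilis, Takifugu_elegans, Zea_albus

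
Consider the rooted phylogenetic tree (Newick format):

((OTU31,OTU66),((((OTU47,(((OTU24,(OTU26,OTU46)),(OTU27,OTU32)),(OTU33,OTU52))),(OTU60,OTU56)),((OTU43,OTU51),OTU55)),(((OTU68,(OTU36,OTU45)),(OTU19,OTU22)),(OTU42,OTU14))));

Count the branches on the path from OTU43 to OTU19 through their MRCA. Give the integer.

8

The MRCA of OTU43 and OTU19 is the node subtending ((((OTU47,(((OTU24,(OTU26,OTU46)),(OTU27,OTU32)),(OTU33,OTU52))),(OTU60,OTU56)),((OTU43,OTU51),OTU55)),(((OTU68,(OTU36,OTU45)),(OTU19,OTU22)),(OTU42,OTU14))).
From OTU43 up to that node: 4 branches. From OTU19 up to the same node: 4 branches. Total: 4 + 4 = 8.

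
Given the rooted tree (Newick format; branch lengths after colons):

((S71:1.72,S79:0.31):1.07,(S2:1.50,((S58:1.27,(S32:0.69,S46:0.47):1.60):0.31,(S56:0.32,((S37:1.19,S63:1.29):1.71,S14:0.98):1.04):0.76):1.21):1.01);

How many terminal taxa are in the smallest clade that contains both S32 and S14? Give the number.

7

The MRCA of S32 and S14 is the node subtending ((S58,(S32,S46)),(S56,((S37,S63),S14))).
That clade contains 7 terminal taxa: S14, S32, S37, S46, S56, S58, S63.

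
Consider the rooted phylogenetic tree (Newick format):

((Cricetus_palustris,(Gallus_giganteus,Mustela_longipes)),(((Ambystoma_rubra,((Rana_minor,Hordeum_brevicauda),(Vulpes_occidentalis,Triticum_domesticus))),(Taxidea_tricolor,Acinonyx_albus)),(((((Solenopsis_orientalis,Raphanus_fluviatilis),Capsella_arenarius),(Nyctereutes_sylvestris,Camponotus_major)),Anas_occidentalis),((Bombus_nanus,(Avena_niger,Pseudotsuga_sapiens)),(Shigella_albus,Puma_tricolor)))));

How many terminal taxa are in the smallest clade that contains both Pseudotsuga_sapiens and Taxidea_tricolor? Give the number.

18

The MRCA of Pseudotsuga_sapiens and Taxidea_tricolor is the node subtending (((Ambystoma_rubra,((Rana_minor,Hordeum_brevicauda),(Vulpes_occidentalis,Triticum_domesticus))),(Taxidea_tricolor,Acinonyx_albus)),(((((Solenopsis_orientalis,Raphanus_fluviatilis),Capsella_arenarius),(Nyctereutes_sylvestris,Camponotus_major)),Anas_occidentalis),((Bombus_nanus,(Avena_niger,Pseudotsuga_sapiens)),(Shigella_albus,Puma_tricolor)))).
That clade contains 18 terminal taxa: Acinonyx_albus, Ambystoma_rubra, Anas_occidentalis, Avena_niger, Bombus_nanus, Camponotus_major, Capsella_arenarius, Hordeum_brevicauda, Nyctereutes_sylvestris, Pseudotsuga_sapiens, Puma_tricolor, Rana_minor, Raphanus_fluviatilis, Shigella_albus, Solenopsis_orientalis, Taxidea_tricolor, Triticum_domesticus, Vulpes_occidentalis.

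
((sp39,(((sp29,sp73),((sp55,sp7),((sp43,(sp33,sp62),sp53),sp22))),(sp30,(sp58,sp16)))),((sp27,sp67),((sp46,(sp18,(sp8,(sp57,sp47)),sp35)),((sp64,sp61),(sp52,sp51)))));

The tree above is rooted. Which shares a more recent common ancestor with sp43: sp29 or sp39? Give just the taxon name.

The MRCA of sp43 and sp29 subtends ((sp29,sp73),((sp55,sp7),((sp43,(sp33,sp62),sp53),sp22))) (9 taxa).
The MRCA of sp43 and sp39 subtends (sp39,(((sp29,sp73),((sp55,sp7),((sp43,(sp33,sp62),sp53),sp22))),(sp30,(sp58,sp16)))) (13 taxa).
The first is nested inside the second, so sp43 shares a more recent common ancestor with sp29.

sp29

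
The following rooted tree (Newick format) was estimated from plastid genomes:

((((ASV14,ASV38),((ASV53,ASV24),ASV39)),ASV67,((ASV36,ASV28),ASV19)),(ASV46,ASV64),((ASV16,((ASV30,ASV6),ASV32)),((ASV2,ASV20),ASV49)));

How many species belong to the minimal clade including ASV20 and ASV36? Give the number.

18

The MRCA of ASV20 and ASV36 is the root, so the clade is the entire tree.
That clade contains 18 terminal taxa: ASV14, ASV16, ASV19, ASV2, ASV20, ASV24, ASV28, ASV30, ASV32, ASV36, ASV38, ASV39, ASV46, ASV49, ASV53, ASV6, ASV64, ASV67.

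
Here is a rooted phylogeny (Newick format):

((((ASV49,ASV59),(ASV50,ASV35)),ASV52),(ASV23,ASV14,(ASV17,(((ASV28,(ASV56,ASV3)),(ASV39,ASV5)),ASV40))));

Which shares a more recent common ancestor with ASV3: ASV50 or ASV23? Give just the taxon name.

The MRCA of ASV3 and ASV23 subtends (ASV23,ASV14,(ASV17,(((ASV28,(ASV56,ASV3)),(ASV39,ASV5)),ASV40))) (9 taxa).
The MRCA of ASV3 and ASV50 is the root, subtending the entire tree (14 taxa).
The first is nested inside the second, so ASV3 shares a more recent common ancestor with ASV23.

ASV23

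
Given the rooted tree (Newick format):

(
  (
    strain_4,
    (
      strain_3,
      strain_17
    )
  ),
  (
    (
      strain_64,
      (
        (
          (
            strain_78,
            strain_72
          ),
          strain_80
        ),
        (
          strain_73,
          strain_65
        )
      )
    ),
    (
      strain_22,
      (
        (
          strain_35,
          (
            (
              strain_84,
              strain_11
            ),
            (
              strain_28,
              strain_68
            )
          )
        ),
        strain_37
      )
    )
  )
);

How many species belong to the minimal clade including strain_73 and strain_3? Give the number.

The MRCA of strain_73 and strain_3 is the root, so the clade is the entire tree.
That clade contains 16 terminal taxa: strain_11, strain_17, strain_22, strain_28, strain_3, strain_35, strain_37, strain_4, strain_64, strain_65, strain_68, strain_72, strain_73, strain_78, strain_80, strain_84.

16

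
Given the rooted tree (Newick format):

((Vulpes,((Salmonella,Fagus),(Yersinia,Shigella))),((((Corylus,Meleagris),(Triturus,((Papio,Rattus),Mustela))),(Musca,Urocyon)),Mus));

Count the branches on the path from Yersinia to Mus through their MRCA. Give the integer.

The MRCA of Yersinia and Mus is the root of the tree.
From Yersinia up to that node: 4 branches. From Mus up to the same node: 2 branches. Total: 4 + 2 = 6.

6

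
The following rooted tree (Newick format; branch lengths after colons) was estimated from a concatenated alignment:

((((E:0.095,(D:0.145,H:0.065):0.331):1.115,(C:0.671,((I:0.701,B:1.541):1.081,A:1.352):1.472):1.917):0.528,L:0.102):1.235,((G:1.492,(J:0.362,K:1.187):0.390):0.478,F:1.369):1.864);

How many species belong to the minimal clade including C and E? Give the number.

7

The MRCA of C and E is the node subtending ((E,(D,H)),(C,((I,B),A))).
That clade contains 7 terminal taxa: A, B, C, D, E, H, I.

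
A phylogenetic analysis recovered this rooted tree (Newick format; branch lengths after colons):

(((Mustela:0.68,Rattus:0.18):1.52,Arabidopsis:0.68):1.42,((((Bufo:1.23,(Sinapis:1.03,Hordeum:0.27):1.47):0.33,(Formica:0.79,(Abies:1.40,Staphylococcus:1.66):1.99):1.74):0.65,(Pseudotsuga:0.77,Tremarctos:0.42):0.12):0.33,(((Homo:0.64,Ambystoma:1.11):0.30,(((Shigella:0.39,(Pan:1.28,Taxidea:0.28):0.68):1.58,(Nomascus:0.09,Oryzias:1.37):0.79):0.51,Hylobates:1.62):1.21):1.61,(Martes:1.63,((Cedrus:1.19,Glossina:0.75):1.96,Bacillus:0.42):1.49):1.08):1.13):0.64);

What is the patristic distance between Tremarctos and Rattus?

The path runs Tremarctos → … → MRCA → … → Rattus; the MRCA is the root of the tree.
Branch lengths along that path: 0.42 + 0.12 + 0.33 + 0.64 + 1.42 + 1.52 + 0.18 = 4.63.

4.63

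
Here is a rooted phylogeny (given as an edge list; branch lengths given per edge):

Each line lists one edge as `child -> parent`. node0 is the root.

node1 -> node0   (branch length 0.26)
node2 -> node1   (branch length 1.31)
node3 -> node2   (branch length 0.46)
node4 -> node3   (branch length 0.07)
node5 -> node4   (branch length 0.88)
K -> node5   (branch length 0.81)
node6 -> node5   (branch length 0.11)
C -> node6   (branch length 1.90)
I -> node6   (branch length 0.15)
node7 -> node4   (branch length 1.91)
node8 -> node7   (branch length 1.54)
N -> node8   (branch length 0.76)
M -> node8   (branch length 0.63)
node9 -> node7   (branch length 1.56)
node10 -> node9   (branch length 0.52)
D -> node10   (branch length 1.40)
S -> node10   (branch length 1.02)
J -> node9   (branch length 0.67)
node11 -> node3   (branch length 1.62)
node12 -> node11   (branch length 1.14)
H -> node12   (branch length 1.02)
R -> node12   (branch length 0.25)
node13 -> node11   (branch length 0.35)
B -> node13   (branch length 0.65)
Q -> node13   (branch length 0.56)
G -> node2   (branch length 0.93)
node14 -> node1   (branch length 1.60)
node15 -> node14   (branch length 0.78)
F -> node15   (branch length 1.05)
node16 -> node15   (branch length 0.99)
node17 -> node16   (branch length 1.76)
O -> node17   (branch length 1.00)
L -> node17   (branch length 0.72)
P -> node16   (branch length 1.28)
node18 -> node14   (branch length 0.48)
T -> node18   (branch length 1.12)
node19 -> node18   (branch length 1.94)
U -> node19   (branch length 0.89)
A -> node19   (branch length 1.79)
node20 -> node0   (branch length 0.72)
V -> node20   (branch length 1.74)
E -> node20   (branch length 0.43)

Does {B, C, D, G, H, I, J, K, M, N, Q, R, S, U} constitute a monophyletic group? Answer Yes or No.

No

The MRCA of the listed taxa subtends (((((K,(C,I)),((N,M),((D,S),J))),((H,R),(B,Q))),G),((F,((O,L),P)),(T,(U,A)))).
That clade also contains A, F, L, O, P, T, which are not in the proposed group, so the group is not monophyletic.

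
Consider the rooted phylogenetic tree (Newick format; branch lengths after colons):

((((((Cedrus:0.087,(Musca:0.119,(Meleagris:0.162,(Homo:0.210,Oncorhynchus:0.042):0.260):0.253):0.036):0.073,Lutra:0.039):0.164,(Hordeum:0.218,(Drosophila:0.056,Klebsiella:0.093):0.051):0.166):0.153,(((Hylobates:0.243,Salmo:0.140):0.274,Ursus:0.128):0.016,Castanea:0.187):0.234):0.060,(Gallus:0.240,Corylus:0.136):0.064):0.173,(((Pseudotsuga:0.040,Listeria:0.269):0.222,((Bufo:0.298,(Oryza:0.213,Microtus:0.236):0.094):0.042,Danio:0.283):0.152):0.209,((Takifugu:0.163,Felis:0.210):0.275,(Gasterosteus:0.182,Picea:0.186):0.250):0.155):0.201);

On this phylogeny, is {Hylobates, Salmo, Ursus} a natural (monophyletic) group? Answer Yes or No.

The most recent common ancestor of these taxa subtends ((Hylobates,Salmo),Ursus).
That clade has exactly 3 tips — every listed taxon and nothing else — so the group is monophyletic.

Yes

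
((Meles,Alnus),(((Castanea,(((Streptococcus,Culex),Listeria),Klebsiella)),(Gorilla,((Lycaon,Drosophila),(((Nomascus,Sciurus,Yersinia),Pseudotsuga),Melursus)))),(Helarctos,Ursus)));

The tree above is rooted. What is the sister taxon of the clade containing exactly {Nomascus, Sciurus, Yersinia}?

Pseudotsuga

The clade containing exactly {Nomascus, Sciurus, Yersinia} attaches to the tree at the node subtending ((Nomascus,Sciurus,Yersinia),Pseudotsuga).
The other lineage descending from that same node — the sister group — is the single tip Pseudotsuga.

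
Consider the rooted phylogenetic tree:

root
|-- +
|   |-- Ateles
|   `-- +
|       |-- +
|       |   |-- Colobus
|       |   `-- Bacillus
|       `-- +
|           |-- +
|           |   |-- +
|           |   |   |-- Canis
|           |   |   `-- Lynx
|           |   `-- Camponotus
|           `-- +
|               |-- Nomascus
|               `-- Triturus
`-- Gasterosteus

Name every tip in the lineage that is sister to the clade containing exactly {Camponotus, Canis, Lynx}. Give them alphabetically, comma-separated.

The clade containing exactly {Camponotus, Canis, Lynx} attaches to the tree at the node subtending (((Canis,Lynx),Camponotus),(Nomascus,Triturus)).
The other lineage descending from that same node — the sister group — is (Nomascus,Triturus); its 2 tips in alphabetical order are the answer.

Nomascus, Triturus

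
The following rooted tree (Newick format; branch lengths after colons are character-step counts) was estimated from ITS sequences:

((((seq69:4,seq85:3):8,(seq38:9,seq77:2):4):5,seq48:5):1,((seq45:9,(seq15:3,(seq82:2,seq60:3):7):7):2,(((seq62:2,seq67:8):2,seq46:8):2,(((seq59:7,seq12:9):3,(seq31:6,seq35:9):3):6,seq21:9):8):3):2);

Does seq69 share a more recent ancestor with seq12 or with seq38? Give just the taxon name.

seq38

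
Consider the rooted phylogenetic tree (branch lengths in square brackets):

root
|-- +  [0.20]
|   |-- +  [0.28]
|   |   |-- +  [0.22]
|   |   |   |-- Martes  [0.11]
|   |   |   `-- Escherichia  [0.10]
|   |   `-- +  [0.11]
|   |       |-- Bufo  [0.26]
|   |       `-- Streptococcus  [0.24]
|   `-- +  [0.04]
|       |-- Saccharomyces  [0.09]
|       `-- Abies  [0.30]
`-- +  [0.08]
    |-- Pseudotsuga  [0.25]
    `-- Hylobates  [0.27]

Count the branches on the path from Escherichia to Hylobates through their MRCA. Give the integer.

The MRCA of Escherichia and Hylobates is the root of the tree.
From Escherichia up to that node: 4 branches. From Hylobates up to the same node: 2 branches. Total: 4 + 2 = 6.

6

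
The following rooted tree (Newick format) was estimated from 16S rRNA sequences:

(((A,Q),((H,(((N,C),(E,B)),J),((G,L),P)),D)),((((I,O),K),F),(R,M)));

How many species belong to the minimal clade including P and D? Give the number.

10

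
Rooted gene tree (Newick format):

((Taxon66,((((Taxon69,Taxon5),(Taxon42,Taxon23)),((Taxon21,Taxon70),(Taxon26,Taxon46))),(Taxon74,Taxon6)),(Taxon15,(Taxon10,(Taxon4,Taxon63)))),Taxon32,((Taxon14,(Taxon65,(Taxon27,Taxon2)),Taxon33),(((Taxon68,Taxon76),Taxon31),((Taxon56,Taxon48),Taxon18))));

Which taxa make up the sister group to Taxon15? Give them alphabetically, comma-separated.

Taxon10, Taxon4, Taxon63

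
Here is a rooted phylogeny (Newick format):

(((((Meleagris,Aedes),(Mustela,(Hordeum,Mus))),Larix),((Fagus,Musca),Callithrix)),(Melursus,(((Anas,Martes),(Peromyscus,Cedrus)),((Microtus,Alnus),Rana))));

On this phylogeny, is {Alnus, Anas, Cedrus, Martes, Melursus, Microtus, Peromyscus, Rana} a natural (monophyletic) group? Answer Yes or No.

The most recent common ancestor of these taxa subtends (Melursus,(((Anas,Martes),(Peromyscus,Cedrus)),((Microtus,Alnus),Rana))).
That clade has exactly 8 tips — every listed taxon and nothing else — so the group is monophyletic.

Yes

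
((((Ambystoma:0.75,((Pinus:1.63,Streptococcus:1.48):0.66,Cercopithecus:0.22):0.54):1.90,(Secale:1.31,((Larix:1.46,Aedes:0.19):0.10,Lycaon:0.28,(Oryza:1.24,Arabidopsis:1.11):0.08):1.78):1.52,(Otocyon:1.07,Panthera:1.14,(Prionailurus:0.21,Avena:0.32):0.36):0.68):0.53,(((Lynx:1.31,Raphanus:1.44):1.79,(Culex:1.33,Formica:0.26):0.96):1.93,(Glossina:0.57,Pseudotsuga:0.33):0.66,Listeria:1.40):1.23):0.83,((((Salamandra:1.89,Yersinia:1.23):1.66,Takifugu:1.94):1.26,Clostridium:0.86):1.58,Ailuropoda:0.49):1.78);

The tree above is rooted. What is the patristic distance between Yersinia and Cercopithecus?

The path runs Yersinia → … → MRCA → … → Cercopithecus; the MRCA is the root of the tree.
Branch lengths along that path: 1.23 + 1.66 + 1.26 + 1.58 + 1.78 + 0.83 + 0.53 + 1.90 + 0.54 + 0.22 = 11.53.

11.53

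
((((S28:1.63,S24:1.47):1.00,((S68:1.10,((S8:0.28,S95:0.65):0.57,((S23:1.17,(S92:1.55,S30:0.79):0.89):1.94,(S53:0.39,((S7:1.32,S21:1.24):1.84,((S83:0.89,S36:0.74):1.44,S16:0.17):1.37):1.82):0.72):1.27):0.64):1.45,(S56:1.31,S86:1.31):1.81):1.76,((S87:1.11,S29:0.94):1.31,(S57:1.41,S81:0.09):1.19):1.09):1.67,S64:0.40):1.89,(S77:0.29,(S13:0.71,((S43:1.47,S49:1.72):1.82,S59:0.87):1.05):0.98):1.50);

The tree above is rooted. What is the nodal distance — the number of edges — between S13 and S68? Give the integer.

The MRCA of S13 and S68 is the root of the tree.
From S13 up to that node: 3 branches. From S68 up to the same node: 5 branches. Total: 3 + 5 = 8.

8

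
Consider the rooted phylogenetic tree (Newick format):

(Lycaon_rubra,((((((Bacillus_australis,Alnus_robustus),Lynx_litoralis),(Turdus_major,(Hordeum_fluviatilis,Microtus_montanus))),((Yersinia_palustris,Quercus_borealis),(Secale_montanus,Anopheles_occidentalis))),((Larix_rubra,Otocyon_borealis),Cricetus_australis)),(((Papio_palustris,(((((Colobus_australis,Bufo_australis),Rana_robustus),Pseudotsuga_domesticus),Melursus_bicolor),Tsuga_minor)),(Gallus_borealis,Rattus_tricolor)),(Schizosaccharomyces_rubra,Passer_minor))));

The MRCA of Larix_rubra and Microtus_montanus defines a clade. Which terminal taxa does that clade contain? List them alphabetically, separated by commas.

Alnus_robustus, Anopheles_occidentalis, Bacillus_australis, Cricetus_australis, Hordeum_fluviatilis, Larix_rubra, Lynx_litoralis, Microtus_montanus, Otocyon_borealis, Quercus_borealis, Secale_montanus, Turdus_major, Yersinia_palustris

Tracing Larix_rubra: it sits inside (Larix_rubra,Otocyon_borealis).
Tracing Microtus_montanus: it sits inside (Hordeum_fluviatilis,Microtus_montanus).
The smallest clade enclosing both is (((((Bacillus_australis,Alnus_robustus),Lynx_litoralis),(Turdus_major,(Hordeum_fluviatilis,Microtus_montanus))),((Yersinia_palustris,Quercus_borealis),(Secale_montanus,Anopheles_occidentalis))),((Larix_rubra,Otocyon_borealis),Cricetus_australis)); the answer is its 13 terminal taxa in alphabetical order.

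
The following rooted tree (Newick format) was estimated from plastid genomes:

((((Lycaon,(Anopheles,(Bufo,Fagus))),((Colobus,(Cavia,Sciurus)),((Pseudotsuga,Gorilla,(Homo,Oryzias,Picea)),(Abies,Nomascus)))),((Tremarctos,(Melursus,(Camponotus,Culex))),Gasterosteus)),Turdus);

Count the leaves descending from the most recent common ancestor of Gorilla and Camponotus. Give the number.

The MRCA of Gorilla and Camponotus is the node subtending (((Lycaon,(Anopheles,(Bufo,Fagus))),((Colobus,(Cavia,Sciurus)),((Pseudotsuga,Gorilla,(Homo,Oryzias,Picea)),(Abies,Nomascus)))),((Tremarctos,(Melursus,(Camponotus,Culex))),Gasterosteus)).
That clade contains 19 terminal taxa: Abies, Anopheles, Bufo, Camponotus, Cavia, Colobus, Culex, Fagus, Gasterosteus, Gorilla, Homo, Lycaon, Melursus, Nomascus, Oryzias, Picea, Pseudotsuga, Sciurus, Tremarctos.

19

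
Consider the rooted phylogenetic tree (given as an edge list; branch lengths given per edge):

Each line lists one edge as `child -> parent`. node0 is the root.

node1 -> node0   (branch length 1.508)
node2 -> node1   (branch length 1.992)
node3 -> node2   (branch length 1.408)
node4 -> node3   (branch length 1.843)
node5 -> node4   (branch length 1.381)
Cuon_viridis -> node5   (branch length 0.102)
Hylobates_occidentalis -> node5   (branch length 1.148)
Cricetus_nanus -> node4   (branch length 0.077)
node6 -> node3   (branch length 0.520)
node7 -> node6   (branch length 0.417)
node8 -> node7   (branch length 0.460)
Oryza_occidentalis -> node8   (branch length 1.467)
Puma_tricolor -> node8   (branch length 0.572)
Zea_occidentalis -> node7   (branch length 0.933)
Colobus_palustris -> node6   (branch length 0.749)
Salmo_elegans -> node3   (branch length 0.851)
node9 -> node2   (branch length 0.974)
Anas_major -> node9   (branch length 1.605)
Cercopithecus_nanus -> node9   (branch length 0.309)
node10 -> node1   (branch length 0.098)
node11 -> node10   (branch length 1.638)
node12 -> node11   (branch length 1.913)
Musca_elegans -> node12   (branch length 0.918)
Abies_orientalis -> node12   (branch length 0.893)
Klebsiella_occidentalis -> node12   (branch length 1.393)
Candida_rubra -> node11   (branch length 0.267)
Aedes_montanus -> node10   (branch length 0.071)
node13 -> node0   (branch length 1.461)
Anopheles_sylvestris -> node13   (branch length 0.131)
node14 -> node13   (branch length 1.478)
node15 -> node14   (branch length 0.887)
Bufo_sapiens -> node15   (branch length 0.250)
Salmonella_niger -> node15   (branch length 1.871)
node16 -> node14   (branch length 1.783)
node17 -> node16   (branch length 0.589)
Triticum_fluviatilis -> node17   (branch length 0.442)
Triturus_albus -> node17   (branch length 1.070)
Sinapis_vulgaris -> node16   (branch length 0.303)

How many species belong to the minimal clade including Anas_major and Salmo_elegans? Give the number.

10

The MRCA of Anas_major and Salmo_elegans is the node subtending ((((Cuon_viridis,Hylobates_occidentalis),Cricetus_nanus),(((Oryza_occidentalis,Puma_tricolor),Zea_occidentalis),Colobus_palustris),Salmo_elegans),(Anas_major,Cercopithecus_nanus)).
That clade contains 10 terminal taxa: Anas_major, Cercopithecus_nanus, Colobus_palustris, Cricetus_nanus, Cuon_viridis, Hylobates_occidentalis, Oryza_occidentalis, Puma_tricolor, Salmo_elegans, Zea_occidentalis.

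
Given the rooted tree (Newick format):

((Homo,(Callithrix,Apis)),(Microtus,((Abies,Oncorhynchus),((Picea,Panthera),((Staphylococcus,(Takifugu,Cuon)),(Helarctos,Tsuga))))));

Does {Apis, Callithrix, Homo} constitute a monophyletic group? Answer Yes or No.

Yes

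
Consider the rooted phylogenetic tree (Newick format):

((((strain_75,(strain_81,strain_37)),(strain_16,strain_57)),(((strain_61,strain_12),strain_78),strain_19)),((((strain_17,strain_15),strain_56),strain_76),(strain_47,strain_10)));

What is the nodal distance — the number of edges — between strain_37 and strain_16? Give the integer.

5

The MRCA of strain_37 and strain_16 is the node subtending ((strain_75,(strain_81,strain_37)),(strain_16,strain_57)).
From strain_37 up to that node: 3 branches. From strain_16 up to the same node: 2 branches. Total: 3 + 2 = 5.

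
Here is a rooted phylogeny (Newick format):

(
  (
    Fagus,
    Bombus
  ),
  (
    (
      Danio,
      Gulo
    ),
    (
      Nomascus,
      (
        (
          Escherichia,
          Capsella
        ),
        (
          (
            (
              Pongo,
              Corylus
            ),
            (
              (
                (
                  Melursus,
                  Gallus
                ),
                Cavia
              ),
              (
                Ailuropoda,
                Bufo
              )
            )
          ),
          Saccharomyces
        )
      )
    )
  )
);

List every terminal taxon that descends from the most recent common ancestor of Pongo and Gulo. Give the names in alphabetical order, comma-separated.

Ailuropoda, Bufo, Capsella, Cavia, Corylus, Danio, Escherichia, Gallus, Gulo, Melursus, Nomascus, Pongo, Saccharomyces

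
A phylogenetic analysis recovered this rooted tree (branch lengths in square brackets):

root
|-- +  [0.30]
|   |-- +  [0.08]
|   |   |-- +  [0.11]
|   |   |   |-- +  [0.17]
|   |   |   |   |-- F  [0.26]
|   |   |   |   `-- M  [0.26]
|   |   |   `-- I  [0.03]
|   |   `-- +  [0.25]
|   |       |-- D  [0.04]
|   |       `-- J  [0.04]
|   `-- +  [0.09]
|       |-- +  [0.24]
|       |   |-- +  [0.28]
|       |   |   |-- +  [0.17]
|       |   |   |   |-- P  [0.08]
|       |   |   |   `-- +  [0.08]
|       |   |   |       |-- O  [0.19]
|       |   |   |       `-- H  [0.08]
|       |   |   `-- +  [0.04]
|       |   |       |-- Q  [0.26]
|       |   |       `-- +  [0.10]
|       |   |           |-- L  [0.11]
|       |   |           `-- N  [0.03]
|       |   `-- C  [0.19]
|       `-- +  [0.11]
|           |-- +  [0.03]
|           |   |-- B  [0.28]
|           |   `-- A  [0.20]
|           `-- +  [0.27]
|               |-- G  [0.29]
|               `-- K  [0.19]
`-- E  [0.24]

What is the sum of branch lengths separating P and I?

The path runs P → … → MRCA → … → I; the MRCA is the node subtending ((((F,M),I),(D,J)),((((P,(O,H)),(Q,(L,N))),C),((B,A),(G,K)))).
Branch lengths along that path: 0.08 + 0.17 + 0.28 + 0.24 + 0.09 + 0.08 + 0.11 + 0.03 = 1.08.

1.08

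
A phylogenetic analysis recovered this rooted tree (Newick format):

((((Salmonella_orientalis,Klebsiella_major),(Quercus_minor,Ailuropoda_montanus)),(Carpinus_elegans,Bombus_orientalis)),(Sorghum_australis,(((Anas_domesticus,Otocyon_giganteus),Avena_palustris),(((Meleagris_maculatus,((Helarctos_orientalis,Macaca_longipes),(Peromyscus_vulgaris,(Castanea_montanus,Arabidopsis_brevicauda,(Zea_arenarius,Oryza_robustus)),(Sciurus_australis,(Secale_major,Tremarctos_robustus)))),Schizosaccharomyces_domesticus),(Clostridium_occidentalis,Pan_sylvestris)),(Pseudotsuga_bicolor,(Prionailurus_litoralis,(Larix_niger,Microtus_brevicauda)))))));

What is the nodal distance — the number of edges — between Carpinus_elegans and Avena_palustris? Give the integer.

7

The MRCA of Carpinus_elegans and Avena_palustris is the root of the tree.
From Carpinus_elegans up to that node: 3 branches. From Avena_palustris up to the same node: 4 branches. Total: 3 + 4 = 7.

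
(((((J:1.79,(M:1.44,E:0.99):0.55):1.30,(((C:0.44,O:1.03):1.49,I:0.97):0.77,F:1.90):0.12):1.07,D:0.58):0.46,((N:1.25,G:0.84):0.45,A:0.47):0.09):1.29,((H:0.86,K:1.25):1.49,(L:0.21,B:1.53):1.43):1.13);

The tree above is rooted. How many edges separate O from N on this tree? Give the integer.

The MRCA of O and N is the node subtending ((((J,(M,E)),(((C,O),I),F)),D),((N,G),A)).
From O up to that node: 6 branches. From N up to the same node: 3 branches. Total: 6 + 3 = 9.

9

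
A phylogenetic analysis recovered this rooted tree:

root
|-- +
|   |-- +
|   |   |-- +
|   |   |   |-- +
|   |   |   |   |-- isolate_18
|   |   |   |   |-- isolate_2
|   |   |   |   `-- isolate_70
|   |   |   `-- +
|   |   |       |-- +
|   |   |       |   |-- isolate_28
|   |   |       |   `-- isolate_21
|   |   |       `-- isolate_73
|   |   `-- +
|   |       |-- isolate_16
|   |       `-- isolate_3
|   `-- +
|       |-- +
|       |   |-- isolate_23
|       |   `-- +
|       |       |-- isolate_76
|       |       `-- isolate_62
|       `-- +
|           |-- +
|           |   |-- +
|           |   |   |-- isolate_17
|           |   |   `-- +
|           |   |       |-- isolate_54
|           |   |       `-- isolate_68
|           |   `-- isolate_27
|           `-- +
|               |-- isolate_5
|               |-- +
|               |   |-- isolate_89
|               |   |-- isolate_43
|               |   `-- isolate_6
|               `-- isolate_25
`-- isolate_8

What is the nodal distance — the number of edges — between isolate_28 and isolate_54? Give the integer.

The MRCA of isolate_28 and isolate_54 is the node subtending ((((isolate_18,isolate_2,isolate_70),((isolate_28,isolate_21),isolate_73)),(isolate_16,isolate_3)),((isolate_23,(isolate_76,isolate_62)),(((isolate_17,(isolate_54,isolate_68)),isolate_27),(isolate_5,(isolate_89,isolate_43,isolate_6),isolate_25)))).
From isolate_28 up to that node: 5 branches. From isolate_54 up to the same node: 6 branches. Total: 5 + 6 = 11.

11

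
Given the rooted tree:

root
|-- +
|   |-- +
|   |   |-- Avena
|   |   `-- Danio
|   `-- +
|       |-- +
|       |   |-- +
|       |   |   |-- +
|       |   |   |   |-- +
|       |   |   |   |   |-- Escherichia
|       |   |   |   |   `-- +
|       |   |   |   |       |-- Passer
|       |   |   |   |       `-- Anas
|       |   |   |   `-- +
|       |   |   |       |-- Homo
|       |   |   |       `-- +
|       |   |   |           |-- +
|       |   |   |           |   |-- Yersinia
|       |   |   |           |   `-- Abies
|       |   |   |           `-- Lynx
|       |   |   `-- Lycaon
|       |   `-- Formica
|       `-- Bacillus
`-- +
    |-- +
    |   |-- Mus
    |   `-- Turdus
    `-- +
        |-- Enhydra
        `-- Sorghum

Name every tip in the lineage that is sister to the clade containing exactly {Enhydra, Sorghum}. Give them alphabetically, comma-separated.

The clade containing exactly {Enhydra, Sorghum} attaches to the tree at the node subtending ((Mus,Turdus),(Enhydra,Sorghum)).
The other lineage descending from that same node — the sister group — is (Mus,Turdus); its 2 tips in alphabetical order are the answer.

Mus, Turdus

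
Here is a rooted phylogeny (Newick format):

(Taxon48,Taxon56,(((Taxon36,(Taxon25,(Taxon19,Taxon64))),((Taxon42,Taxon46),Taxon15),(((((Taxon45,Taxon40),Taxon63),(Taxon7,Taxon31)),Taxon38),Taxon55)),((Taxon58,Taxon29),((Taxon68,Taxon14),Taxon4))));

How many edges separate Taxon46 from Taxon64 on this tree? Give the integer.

7

The MRCA of Taxon46 and Taxon64 is the node subtending ((Taxon36,(Taxon25,(Taxon19,Taxon64))),((Taxon42,Taxon46),Taxon15),(((((Taxon45,Taxon40),Taxon63),(Taxon7,Taxon31)),Taxon38),Taxon55)).
From Taxon46 up to that node: 3 branches. From Taxon64 up to the same node: 4 branches. Total: 3 + 4 = 7.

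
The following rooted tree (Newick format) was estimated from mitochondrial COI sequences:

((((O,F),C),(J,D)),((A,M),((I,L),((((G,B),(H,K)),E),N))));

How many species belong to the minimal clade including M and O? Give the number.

15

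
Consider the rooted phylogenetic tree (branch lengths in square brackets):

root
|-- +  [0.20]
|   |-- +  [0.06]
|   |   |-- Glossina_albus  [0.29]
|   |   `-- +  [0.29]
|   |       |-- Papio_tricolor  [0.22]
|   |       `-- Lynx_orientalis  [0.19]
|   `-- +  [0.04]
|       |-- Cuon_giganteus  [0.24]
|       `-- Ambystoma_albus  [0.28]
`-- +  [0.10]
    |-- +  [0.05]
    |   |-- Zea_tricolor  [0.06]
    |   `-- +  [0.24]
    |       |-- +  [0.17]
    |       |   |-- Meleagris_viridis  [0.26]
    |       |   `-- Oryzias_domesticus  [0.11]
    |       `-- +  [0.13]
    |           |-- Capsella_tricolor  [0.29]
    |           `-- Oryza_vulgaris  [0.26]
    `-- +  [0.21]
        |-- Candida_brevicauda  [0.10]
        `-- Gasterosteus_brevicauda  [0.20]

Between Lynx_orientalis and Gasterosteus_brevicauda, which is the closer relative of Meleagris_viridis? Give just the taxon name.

Gasterosteus_brevicauda

The MRCA of Meleagris_viridis and Gasterosteus_brevicauda subtends ((Zea_tricolor,((Meleagris_viridis,Oryzias_domesticus),(Capsella_tricolor,Oryza_vulgaris))),(Candida_brevicauda,Gasterosteus_brevicauda)) (7 taxa).
The MRCA of Meleagris_viridis and Lynx_orientalis is the root, subtending the entire tree (12 taxa).
The first is nested inside the second, so Meleagris_viridis shares a more recent common ancestor with Gasterosteus_brevicauda.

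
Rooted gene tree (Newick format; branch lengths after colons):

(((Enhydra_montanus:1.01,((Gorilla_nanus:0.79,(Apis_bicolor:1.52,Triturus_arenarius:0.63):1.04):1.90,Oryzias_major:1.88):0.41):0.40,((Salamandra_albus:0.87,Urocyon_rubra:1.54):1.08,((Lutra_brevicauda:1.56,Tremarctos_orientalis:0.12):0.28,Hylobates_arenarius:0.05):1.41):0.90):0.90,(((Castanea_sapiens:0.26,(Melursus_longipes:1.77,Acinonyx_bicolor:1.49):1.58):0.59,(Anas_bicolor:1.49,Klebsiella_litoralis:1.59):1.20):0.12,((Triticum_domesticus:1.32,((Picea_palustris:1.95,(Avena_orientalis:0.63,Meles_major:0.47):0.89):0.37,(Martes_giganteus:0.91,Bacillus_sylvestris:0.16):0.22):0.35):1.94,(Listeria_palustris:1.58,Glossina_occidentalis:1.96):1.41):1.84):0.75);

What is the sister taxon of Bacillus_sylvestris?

Martes_giganteus

Bacillus_sylvestris attaches to the tree at the node subtending (Martes_giganteus,Bacillus_sylvestris).
The other lineage descending from that same node — the sister group — is the single tip Martes_giganteus.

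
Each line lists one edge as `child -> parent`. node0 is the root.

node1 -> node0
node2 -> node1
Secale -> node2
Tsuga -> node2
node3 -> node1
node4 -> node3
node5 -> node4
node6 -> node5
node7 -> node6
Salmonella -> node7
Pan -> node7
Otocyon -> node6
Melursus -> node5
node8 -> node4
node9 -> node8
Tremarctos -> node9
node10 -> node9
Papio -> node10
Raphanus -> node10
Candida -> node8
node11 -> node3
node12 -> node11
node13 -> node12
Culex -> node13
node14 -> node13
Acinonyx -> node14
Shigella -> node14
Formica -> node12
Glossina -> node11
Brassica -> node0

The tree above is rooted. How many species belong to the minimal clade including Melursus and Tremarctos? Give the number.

8

The MRCA of Melursus and Tremarctos is the node subtending ((((Salmonella,Pan),Otocyon),Melursus),((Tremarctos,(Papio,Raphanus)),Candida)).
That clade contains 8 terminal taxa: Candida, Melursus, Otocyon, Pan, Papio, Raphanus, Salmonella, Tremarctos.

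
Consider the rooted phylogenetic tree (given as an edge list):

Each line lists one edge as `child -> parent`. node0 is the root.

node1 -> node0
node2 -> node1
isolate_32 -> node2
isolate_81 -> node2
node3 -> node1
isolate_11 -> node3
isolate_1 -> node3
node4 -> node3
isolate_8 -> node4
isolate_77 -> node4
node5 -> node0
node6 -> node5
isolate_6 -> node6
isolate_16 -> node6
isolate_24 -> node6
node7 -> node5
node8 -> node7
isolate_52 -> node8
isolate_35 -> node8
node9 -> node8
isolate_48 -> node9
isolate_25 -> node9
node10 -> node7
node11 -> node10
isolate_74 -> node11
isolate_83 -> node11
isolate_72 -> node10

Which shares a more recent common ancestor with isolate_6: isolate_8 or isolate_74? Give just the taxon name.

isolate_74

The MRCA of isolate_6 and isolate_74 subtends ((isolate_6,isolate_16,isolate_24),((isolate_52,isolate_35,(isolate_48,isolate_25)),((isolate_74,isolate_83),isolate_72))) (10 taxa).
The MRCA of isolate_6 and isolate_8 is the root, subtending the entire tree (16 taxa).
The first is nested inside the second, so isolate_6 shares a more recent common ancestor with isolate_74.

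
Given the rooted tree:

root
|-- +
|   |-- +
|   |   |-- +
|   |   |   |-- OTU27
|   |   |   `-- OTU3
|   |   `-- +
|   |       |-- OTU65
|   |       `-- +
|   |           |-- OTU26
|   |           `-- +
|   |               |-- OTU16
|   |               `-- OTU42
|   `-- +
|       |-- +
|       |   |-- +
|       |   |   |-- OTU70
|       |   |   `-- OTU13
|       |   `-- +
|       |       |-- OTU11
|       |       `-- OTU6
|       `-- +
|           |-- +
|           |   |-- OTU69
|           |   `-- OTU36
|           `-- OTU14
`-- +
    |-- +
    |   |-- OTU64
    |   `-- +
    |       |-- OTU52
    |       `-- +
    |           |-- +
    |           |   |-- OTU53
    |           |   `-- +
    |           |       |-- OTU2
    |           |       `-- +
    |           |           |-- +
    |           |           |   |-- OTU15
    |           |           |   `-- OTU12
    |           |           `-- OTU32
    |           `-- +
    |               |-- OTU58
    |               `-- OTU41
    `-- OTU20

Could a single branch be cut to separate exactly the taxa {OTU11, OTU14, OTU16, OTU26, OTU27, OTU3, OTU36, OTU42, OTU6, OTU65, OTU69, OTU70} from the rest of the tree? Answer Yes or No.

No

The MRCA of the listed taxa subtends (((OTU27,OTU3),(OTU65,(OTU26,(OTU16,OTU42)))),(((OTU70,OTU13),(OTU11,OTU6)),((OTU69,OTU36),OTU14))).
That clade also contains OTU13, which is not in the proposed group, so the group is not monophyletic.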